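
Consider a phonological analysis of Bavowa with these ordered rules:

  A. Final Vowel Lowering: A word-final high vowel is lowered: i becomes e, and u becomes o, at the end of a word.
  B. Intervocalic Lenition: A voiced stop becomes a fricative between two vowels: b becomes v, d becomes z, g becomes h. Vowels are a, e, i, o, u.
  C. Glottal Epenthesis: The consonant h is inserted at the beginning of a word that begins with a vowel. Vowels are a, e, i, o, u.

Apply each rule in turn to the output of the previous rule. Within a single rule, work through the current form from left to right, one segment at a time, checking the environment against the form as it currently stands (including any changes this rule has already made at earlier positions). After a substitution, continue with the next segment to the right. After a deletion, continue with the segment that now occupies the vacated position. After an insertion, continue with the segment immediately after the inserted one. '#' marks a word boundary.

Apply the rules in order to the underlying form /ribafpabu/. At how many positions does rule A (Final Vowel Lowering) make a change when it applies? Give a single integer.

1

A Final Vowel Lowering: [ribafpabu] → [ribafpabo]
B Intervocalic Lenition: [ribafpabo] → [rivafpavo]
C Glottal Epenthesis: no change — [rivafpavo]
Rule A changed 1 position(s).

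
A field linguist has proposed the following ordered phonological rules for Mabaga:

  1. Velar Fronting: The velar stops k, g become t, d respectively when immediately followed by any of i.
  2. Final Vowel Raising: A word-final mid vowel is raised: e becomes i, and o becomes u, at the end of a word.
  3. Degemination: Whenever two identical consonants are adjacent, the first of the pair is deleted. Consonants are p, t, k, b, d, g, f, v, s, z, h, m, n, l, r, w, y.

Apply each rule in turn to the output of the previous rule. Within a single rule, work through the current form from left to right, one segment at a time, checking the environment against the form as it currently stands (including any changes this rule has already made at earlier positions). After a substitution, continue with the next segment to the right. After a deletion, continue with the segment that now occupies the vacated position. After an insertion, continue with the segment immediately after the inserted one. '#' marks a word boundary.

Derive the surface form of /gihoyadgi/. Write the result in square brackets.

1 Velar Fronting: [gihoyadgi] → [dihoyaddi]
2 Final Vowel Raising: no change — [dihoyaddi]
3 Degemination: [dihoyaddi] → [dihoyadi]

[dihoyadi]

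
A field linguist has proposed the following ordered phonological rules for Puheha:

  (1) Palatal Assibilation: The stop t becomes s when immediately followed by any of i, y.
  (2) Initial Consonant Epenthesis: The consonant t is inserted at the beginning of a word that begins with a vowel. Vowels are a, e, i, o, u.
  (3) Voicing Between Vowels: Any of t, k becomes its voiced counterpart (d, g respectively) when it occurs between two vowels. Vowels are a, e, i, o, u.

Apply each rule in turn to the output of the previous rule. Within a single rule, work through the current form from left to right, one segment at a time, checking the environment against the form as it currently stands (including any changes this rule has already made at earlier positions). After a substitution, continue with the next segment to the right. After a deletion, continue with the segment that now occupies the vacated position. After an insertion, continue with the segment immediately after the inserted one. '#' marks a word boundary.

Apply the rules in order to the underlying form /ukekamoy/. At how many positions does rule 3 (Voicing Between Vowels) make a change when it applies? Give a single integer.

(1) Palatal Assibilation: no change — [ukekamoy]
(2) Initial Consonant Epenthesis: [ukekamoy] → [tukekamoy]
(3) Voicing Between Vowels: [tukekamoy] → [tugegamoy]
Rule 3 changed 2 position(s).

2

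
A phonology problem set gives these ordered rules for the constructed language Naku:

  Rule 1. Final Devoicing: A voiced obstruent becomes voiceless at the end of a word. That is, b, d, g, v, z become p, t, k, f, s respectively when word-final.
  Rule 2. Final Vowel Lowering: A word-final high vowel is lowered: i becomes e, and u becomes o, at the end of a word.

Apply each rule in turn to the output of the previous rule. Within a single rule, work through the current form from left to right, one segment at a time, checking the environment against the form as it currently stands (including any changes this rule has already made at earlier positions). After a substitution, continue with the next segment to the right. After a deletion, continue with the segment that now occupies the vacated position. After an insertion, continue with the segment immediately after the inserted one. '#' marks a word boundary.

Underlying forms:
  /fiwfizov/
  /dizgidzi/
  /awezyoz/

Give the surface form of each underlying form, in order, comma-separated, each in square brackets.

/fiwfizov/:
  Rule 1 Final Devoicing: [fiwfizov] → [fiwfizof]
  Rule 2 Final Vowel Lowering: no change — [fiwfizof]
/dizgidzi/:
  Rule 1 Final Devoicing: no change — [dizgidzi]
  Rule 2 Final Vowel Lowering: [dizgidzi] → [dizgidze]
/awezyoz/:
  Rule 1 Final Devoicing: [awezyoz] → [awezyos]
  Rule 2 Final Vowel Lowering: no change — [awezyos]

[fiwfizof], [dizgidze], [awezyos]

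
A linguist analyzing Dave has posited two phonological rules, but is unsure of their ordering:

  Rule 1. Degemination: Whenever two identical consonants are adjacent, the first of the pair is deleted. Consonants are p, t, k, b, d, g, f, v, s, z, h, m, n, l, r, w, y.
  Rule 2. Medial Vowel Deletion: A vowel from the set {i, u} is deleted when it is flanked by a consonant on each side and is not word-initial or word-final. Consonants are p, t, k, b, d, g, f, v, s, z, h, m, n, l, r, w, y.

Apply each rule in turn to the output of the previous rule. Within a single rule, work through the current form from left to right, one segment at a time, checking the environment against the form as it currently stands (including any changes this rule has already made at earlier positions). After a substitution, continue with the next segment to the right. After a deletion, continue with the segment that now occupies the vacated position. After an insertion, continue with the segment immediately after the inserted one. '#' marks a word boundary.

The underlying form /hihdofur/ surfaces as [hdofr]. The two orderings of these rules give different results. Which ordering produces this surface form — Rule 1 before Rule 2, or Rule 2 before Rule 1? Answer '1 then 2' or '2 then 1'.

2 then 1

Order 1 then 2:
  1 Degemination: no change — [hihdofur]
  2 Medial Vowel Deletion: [hihdofur] → [hhdofr]
  result: [hhdofr]
Order 2 then 1:
  2 Medial Vowel Deletion: [hihdofur] → [hhdofr]
  1 Degemination: [hhdofr] → [hdofr]
  result: [hdofr]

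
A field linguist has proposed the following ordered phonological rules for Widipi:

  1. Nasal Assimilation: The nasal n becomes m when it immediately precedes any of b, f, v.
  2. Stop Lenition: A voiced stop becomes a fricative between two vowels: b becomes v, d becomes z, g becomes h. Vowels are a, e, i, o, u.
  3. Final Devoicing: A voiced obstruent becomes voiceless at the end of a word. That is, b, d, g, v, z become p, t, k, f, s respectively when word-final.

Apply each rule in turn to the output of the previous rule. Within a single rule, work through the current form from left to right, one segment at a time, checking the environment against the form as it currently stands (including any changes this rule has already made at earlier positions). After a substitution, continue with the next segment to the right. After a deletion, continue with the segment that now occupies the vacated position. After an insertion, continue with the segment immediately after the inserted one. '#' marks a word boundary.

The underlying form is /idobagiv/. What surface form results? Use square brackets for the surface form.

[izovahif]

1 Nasal Assimilation: no change — [idobagiv]
2 Stop Lenition: [idobagiv] → [izovahiv]
3 Final Devoicing: [izovahiv] → [izovahif]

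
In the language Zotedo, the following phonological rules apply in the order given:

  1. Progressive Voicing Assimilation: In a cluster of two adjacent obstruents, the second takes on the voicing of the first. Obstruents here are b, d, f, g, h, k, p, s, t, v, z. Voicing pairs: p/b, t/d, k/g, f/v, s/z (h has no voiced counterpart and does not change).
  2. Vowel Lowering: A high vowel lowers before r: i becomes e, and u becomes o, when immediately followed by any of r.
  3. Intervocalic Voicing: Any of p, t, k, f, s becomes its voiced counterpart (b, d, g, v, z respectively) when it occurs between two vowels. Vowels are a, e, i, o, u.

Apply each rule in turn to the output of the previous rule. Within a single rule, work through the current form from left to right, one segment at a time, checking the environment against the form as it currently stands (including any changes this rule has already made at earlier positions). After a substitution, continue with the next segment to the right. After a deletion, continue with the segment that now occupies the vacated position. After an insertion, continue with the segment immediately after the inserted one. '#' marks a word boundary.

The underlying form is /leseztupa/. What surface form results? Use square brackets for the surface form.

[lezezduba]

1 Progressive Voicing Assimilation: [leseztupa] → [lesezdupa]
2 Vowel Lowering: no change — [lesezdupa]
3 Intervocalic Voicing: [lesezdupa] → [lezezduba]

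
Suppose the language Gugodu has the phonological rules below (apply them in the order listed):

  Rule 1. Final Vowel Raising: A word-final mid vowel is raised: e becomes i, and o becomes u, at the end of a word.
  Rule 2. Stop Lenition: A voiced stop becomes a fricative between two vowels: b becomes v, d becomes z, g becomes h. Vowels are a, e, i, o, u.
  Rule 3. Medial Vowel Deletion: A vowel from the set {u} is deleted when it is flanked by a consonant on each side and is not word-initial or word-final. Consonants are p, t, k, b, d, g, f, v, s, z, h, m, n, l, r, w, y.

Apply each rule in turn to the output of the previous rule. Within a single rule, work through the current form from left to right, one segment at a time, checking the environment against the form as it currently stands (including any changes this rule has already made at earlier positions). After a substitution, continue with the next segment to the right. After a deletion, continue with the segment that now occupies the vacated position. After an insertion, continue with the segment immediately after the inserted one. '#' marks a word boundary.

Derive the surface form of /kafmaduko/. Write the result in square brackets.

Rule 1 Final Vowel Raising: [kafmaduko] → [kafmaduku]
Rule 2 Stop Lenition: [kafmaduku] → [kafmazuku]
Rule 3 Medial Vowel Deletion: [kafmazuku] → [kafmazku]

[kafmazku]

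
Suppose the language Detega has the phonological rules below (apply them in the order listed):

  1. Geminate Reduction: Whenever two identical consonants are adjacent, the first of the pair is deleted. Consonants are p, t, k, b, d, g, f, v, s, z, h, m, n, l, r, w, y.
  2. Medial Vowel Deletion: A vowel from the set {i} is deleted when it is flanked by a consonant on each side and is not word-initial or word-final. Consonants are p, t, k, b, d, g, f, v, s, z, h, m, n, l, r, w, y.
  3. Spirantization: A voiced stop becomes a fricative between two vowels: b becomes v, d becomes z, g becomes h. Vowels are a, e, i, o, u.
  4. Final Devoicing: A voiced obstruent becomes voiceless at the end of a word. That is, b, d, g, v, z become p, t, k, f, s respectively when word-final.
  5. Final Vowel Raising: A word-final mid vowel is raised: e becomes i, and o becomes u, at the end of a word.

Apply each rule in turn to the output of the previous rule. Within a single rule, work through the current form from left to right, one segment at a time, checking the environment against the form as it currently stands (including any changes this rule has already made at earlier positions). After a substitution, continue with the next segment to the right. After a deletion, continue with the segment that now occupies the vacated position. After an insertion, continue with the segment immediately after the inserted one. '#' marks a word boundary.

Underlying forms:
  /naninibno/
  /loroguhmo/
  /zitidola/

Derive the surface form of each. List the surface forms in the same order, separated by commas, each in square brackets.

/naninibno/:
  1 Geminate Reduction: no change — [naninibno]
  2 Medial Vowel Deletion: [naninibno] → [nannbno]
  3 Spirantization: no change — [nannbno]
  4 Final Devoicing: no change — [nannbno]
  5 Final Vowel Raising: [nannbno] → [nannbnu]
/loroguhmo/:
  1 Geminate Reduction: no change — [loroguhmo]
  2 Medial Vowel Deletion: no change — [loroguhmo]
  3 Spirantization: [loroguhmo] → [lorohuhmo]
  4 Final Devoicing: no change — [lorohuhmo]
  5 Final Vowel Raising: [lorohuhmo] → [lorohuhmu]
/zitidola/:
  1 Geminate Reduction: no change — [zitidola]
  2 Medial Vowel Deletion: [zitidola] → [ztdola]
  3 Spirantization: no change — [ztdola]
  4 Final Devoicing: no change — [ztdola]
  5 Final Vowel Raising: no change — [ztdola]

[nannbnu], [lorohuhmu], [ztdola]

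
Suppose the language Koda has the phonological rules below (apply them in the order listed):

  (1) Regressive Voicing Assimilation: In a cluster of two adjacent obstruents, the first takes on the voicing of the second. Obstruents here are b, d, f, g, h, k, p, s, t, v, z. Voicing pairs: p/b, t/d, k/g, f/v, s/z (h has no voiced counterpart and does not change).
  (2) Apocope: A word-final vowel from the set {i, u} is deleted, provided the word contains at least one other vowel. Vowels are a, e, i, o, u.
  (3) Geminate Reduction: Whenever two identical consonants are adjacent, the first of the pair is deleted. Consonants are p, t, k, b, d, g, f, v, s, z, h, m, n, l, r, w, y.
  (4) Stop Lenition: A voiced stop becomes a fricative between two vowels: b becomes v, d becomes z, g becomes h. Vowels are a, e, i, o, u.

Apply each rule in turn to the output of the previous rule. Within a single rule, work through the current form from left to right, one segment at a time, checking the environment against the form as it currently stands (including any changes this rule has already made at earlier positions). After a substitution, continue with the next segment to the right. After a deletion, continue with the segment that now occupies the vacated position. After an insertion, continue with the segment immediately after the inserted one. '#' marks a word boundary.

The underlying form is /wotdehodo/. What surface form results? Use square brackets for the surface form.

(1) Regressive Voicing Assimilation: [wotdehodo] → [woddehodo]
(2) Apocope: no change — [woddehodo]
(3) Geminate Reduction: [woddehodo] → [wodehodo]
(4) Stop Lenition: [wodehodo] → [wozehozo]

[wozehozo]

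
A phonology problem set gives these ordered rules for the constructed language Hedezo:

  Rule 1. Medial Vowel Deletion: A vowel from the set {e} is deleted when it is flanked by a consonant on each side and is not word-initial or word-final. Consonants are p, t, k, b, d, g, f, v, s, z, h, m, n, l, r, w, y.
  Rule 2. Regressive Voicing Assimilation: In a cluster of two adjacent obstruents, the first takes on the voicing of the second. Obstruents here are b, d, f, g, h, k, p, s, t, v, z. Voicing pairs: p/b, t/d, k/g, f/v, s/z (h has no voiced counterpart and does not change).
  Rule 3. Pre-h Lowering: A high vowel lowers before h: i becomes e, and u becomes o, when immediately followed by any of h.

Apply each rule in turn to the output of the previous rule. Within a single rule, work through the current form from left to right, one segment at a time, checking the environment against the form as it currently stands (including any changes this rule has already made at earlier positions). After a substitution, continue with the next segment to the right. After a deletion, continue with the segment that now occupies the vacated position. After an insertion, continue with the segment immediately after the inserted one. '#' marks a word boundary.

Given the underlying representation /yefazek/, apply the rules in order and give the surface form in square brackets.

Rule 1 Medial Vowel Deletion: [yefazek] → [yfazk]
Rule 2 Regressive Voicing Assimilation: [yfazk] → [yfask]
Rule 3 Pre-h Lowering: no change — [yfask]

[yfask]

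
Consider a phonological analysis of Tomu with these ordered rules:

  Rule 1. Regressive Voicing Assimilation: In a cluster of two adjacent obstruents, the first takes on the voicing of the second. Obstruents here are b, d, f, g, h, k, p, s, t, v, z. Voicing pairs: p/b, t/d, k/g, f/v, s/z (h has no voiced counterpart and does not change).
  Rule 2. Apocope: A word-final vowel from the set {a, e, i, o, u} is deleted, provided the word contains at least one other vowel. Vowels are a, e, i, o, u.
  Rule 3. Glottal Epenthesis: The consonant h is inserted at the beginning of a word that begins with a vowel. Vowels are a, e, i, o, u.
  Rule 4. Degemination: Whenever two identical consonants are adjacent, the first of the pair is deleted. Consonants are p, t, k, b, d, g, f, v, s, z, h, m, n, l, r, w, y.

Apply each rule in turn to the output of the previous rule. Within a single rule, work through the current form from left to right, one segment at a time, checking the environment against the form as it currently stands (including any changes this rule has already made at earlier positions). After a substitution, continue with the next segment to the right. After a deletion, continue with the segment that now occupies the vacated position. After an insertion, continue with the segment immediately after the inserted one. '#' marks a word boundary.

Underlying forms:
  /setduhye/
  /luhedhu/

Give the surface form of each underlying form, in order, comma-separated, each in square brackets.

/setduhye/:
  Rule 1 Regressive Voicing Assimilation: [setduhye] → [sedduhye]
  Rule 2 Apocope: [sedduhye] → [sedduhy]
  Rule 3 Glottal Epenthesis: no change — [sedduhy]
  Rule 4 Degemination: [sedduhy] → [seduhy]
/luhedhu/:
  Rule 1 Regressive Voicing Assimilation: [luhedhu] → [luhethu]
  Rule 2 Apocope: [luhethu] → [luheth]
  Rule 3 Glottal Epenthesis: no change — [luheth]
  Rule 4 Degemination: no change — [luheth]

[seduhy], [luheth]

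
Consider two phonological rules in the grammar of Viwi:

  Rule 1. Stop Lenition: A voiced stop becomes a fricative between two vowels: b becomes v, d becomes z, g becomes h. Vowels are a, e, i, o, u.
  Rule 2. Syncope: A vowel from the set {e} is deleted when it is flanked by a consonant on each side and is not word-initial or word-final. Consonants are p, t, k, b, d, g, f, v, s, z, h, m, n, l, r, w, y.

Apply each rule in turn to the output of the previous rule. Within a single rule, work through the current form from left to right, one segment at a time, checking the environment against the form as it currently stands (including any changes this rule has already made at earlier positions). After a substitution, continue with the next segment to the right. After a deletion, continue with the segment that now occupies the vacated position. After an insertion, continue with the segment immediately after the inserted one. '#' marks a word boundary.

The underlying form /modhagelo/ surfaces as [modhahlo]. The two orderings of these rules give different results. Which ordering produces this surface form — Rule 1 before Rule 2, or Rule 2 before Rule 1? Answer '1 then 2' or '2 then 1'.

1 then 2

Order 1 then 2:
  1 Stop Lenition: [modhagelo] → [modhahelo]
  2 Syncope: [modhahelo] → [modhahlo]
  result: [modhahlo]
Order 2 then 1:
  2 Syncope: [modhagelo] → [modhaglo]
  1 Stop Lenition: no change — [modhaglo]
  result: [modhaglo]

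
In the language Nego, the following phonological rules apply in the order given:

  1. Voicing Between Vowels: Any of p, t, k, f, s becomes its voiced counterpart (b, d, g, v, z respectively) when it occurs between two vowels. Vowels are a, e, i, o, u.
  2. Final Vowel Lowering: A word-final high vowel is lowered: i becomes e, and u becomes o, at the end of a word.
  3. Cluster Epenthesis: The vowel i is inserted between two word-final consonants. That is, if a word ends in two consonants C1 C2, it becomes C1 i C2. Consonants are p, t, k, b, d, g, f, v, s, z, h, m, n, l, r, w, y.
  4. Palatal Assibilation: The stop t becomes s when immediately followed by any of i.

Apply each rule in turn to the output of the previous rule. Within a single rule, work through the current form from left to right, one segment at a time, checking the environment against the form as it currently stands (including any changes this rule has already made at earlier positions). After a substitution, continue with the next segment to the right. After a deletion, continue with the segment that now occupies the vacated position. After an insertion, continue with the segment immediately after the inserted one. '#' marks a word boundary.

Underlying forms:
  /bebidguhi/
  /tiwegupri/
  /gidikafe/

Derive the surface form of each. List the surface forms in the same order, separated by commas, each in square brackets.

/bebidguhi/:
  1 Voicing Between Vowels: no change — [bebidguhi]
  2 Final Vowel Lowering: [bebidguhi] → [bebidguhe]
  3 Cluster Epenthesis: no change — [bebidguhe]
  4 Palatal Assibilation: no change — [bebidguhe]
/tiwegupri/:
  1 Voicing Between Vowels: no change — [tiwegupri]
  2 Final Vowel Lowering: [tiwegupri] → [tiwegupre]
  3 Cluster Epenthesis: no change — [tiwegupre]
  4 Palatal Assibilation: [tiwegupre] → [siwegupre]
/gidikafe/:
  1 Voicing Between Vowels: [gidikafe] → [gidigave]
  2 Final Vowel Lowering: no change — [gidigave]
  3 Cluster Epenthesis: no change — [gidigave]
  4 Palatal Assibilation: no change — [gidigave]

[bebidguhe], [siwegupre], [gidigave]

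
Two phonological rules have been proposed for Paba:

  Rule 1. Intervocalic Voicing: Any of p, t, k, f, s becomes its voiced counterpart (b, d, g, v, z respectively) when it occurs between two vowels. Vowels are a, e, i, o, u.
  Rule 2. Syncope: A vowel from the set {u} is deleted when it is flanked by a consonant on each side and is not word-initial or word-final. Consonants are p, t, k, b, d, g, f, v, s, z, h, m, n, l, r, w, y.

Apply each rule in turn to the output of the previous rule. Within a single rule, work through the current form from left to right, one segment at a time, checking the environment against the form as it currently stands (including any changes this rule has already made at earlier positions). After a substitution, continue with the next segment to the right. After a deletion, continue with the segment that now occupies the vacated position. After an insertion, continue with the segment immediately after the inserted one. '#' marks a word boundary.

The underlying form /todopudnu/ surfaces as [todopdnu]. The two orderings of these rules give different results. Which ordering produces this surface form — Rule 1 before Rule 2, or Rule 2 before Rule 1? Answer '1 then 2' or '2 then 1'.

Order 1 then 2:
  1 Intervocalic Voicing: [todopudnu] → [todobudnu]
  2 Syncope: [todobudnu] → [todobdnu]
  result: [todobdnu]
Order 2 then 1:
  2 Syncope: [todopudnu] → [todopdnu]
  1 Intervocalic Voicing: no change — [todopdnu]
  result: [todopdnu]

2 then 1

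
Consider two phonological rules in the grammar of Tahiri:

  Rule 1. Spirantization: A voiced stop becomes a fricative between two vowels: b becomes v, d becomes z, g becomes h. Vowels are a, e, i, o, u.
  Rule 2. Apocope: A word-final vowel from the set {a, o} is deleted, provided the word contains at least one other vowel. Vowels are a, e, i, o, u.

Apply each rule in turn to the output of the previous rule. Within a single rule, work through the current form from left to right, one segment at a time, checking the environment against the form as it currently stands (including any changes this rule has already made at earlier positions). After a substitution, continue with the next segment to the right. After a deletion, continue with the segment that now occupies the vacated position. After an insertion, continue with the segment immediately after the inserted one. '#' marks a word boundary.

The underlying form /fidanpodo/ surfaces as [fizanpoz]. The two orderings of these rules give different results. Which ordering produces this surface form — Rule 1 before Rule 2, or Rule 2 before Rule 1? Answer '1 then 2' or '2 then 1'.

Order 1 then 2:
  1 Spirantization: [fidanpodo] → [fizanpozo]
  2 Apocope: [fizanpozo] → [fizanpoz]
  result: [fizanpoz]
Order 2 then 1:
  2 Apocope: [fidanpodo] → [fidanpod]
  1 Spirantization: [fidanpod] → [fizanpod]
  result: [fizanpod]

1 then 2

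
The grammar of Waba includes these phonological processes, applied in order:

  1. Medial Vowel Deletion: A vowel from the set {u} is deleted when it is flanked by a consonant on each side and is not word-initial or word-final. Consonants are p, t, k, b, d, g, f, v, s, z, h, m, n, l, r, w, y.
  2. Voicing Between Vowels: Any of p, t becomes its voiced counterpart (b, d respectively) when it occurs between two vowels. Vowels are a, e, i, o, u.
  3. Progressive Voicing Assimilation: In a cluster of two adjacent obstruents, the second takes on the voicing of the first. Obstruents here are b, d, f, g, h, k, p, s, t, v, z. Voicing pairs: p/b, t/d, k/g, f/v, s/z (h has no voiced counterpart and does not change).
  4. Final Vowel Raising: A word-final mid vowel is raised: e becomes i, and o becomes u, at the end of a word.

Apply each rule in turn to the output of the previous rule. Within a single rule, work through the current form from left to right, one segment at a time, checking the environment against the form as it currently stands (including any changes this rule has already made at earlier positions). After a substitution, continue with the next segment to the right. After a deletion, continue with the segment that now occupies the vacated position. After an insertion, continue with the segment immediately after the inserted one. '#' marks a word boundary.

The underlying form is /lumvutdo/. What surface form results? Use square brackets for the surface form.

1 Medial Vowel Deletion: [lumvutdo] → [lmvtdo]
2 Voicing Between Vowels: no change — [lmvtdo]
3 Progressive Voicing Assimilation: [lmvtdo] → [lmvddo]
4 Final Vowel Raising: [lmvddo] → [lmvddu]

[lmvddu]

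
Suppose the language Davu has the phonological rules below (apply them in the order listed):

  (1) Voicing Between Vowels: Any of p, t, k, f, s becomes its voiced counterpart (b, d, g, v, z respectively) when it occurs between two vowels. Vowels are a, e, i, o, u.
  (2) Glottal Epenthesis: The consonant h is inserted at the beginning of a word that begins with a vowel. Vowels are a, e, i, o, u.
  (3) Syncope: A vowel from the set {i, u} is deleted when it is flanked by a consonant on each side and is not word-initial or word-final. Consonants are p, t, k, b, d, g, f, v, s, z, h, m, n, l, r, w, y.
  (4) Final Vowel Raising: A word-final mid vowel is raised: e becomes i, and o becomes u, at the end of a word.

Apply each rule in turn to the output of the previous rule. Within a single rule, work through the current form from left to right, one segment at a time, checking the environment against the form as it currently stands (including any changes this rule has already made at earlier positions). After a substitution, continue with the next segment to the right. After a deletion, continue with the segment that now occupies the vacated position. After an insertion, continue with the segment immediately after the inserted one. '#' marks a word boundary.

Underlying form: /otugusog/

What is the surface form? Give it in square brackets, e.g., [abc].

(1) Voicing Between Vowels: [otugusog] → [oduguzog]
(2) Glottal Epenthesis: [oduguzog] → [hoduguzog]
(3) Syncope: [hoduguzog] → [hodgzog]
(4) Final Vowel Raising: no change — [hodgzog]

[hodgzog]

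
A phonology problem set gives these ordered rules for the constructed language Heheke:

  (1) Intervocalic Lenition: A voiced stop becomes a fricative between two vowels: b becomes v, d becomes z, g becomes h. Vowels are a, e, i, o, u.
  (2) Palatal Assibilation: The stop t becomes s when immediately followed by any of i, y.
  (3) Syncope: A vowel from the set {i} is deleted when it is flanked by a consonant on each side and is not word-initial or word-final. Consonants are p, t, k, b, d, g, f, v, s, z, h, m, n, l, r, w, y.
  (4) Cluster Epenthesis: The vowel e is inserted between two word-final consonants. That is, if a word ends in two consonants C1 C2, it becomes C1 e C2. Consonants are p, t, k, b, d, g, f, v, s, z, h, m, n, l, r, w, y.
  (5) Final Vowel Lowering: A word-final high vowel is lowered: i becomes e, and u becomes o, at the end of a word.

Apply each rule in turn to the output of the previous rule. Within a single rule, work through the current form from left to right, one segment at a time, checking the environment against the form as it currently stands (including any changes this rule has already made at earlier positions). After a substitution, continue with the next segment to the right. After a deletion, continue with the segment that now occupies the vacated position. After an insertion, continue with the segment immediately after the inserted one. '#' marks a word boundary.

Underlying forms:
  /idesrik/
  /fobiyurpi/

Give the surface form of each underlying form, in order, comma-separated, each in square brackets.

/idesrik/:
  (1) Intervocalic Lenition: [idesrik] → [izesrik]
  (2) Palatal Assibilation: no change — [izesrik]
  (3) Syncope: [izesrik] → [izesrk]
  (4) Cluster Epenthesis: [izesrk] → [izesrek]
  (5) Final Vowel Lowering: no change — [izesrek]
/fobiyurpi/:
  (1) Intervocalic Lenition: [fobiyurpi] → [foviyurpi]
  (2) Palatal Assibilation: no change — [foviyurpi]
  (3) Syncope: [foviyurpi] → [fovyurpi]
  (4) Cluster Epenthesis: no change — [fovyurpi]
  (5) Final Vowel Lowering: [fovyurpi] → [fovyurpe]

[izesrek], [fovyurpe]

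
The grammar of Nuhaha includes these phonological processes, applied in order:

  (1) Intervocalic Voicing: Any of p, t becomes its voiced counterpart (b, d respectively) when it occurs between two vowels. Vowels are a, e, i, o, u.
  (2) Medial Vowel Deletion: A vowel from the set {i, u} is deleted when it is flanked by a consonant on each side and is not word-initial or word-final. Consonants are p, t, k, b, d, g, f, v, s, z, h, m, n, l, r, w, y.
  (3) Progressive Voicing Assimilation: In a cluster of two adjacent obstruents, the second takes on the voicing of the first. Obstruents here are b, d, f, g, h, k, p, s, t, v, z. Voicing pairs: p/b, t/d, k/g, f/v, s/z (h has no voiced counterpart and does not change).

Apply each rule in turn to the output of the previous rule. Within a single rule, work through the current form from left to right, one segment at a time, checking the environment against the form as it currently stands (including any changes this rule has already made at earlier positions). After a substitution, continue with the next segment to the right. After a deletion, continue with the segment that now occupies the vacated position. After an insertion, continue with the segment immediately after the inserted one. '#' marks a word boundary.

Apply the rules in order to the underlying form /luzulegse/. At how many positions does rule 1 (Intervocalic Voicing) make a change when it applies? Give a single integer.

(1) Intervocalic Voicing: no change — [luzulegse]
(2) Medial Vowel Deletion: [luzulegse] → [lzlegse]
(3) Progressive Voicing Assimilation: [lzlegse] → [lzlegze]
Rule 1 changed 0 position(s).

0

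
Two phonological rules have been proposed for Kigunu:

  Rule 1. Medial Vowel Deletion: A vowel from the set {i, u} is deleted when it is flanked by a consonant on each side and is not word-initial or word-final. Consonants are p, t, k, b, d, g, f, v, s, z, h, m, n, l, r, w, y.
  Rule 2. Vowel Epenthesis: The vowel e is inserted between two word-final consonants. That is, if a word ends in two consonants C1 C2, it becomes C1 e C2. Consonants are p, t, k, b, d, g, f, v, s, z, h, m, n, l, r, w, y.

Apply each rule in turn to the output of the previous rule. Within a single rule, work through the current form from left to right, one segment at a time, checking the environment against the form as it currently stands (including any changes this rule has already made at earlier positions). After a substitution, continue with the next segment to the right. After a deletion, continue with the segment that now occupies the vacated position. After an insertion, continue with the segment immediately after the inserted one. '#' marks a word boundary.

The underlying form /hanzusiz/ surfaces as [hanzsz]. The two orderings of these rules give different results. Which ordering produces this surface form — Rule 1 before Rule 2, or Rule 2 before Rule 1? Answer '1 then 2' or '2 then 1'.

2 then 1

Order 1 then 2:
  1 Medial Vowel Deletion: [hanzusiz] → [hanzsz]
  2 Vowel Epenthesis: [hanzsz] → [hanzsez]
  result: [hanzsez]
Order 2 then 1:
  2 Vowel Epenthesis: no change — [hanzusiz]
  1 Medial Vowel Deletion: [hanzusiz] → [hanzsz]
  result: [hanzsz]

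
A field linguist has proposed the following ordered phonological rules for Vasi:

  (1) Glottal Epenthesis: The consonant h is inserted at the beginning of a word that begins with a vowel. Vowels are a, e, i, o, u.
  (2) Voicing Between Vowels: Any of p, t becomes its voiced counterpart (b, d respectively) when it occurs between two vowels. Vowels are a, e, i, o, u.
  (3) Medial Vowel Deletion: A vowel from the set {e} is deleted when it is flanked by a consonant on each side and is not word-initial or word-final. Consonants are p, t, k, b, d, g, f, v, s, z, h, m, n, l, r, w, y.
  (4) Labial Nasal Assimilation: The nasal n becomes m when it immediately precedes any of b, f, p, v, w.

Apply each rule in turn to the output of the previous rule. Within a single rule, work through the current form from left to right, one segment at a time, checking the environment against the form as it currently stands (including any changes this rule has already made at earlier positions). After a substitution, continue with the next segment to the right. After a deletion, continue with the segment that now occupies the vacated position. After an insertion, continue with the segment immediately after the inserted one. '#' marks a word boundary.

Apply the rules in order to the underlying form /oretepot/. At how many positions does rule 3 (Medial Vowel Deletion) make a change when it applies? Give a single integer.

(1) Glottal Epenthesis: [oretepot] → [horetepot]
(2) Voicing Between Vowels: [horetepot] → [horedebot]
(3) Medial Vowel Deletion: [horedebot] → [hordbot]
(4) Labial Nasal Assimilation: no change — [hordbot]
Rule 3 changed 2 position(s).

2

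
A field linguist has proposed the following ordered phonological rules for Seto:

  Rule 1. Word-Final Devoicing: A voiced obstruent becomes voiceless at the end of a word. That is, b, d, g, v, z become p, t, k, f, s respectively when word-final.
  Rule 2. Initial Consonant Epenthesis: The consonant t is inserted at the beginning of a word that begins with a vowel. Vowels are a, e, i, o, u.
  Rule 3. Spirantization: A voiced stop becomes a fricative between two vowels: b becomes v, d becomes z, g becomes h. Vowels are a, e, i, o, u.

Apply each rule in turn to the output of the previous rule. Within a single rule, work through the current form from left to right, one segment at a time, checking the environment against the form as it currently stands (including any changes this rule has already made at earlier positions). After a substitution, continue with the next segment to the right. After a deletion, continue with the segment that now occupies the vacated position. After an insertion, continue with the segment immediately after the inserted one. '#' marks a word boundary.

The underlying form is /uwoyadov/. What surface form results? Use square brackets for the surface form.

[tuwoyazof]

Rule 1 Word-Final Devoicing: [uwoyadov] → [uwoyadof]
Rule 2 Initial Consonant Epenthesis: [uwoyadof] → [tuwoyadof]
Rule 3 Spirantization: [tuwoyadof] → [tuwoyazof]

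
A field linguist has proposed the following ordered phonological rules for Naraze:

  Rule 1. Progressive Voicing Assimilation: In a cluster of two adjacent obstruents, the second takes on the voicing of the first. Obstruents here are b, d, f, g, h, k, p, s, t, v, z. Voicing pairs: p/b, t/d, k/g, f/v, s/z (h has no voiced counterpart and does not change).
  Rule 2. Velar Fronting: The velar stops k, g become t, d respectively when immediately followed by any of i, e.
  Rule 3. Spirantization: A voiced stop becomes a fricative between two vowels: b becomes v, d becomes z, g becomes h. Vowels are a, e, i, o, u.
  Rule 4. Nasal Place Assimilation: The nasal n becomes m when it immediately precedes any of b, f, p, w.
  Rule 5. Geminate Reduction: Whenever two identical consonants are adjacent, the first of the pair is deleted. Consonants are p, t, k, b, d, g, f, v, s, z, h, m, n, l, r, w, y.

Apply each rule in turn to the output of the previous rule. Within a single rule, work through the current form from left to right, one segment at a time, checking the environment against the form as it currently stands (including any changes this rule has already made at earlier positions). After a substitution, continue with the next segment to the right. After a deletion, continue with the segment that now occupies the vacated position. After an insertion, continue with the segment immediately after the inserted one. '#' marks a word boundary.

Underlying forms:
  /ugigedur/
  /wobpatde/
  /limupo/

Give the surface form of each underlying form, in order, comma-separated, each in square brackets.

/ugigedur/:
  Rule 1 Progressive Voicing Assimilation: no change — [ugigedur]
  Rule 2 Velar Fronting: [ugigedur] → [udidedur]
  Rule 3 Spirantization: [udidedur] → [uzizezur]
  Rule 4 Nasal Place Assimilation: no change — [uzizezur]
  Rule 5 Geminate Reduction: no change — [uzizezur]
/wobpatde/:
  Rule 1 Progressive Voicing Assimilation: [wobpatde] → [wobbatte]
  Rule 2 Velar Fronting: no change — [wobbatte]
  Rule 3 Spirantization: no change — [wobbatte]
  Rule 4 Nasal Place Assimilation: no change — [wobbatte]
  Rule 5 Geminate Reduction: [wobbatte] → [wobate]
/limupo/:
  Rule 1 Progressive Voicing Assimilation: no change — [limupo]
  Rule 2 Velar Fronting: no change — [limupo]
  Rule 3 Spirantization: no change — [limupo]
  Rule 4 Nasal Place Assimilation: no change — [limupo]
  Rule 5 Geminate Reduction: no change — [limupo]

[uzizezur], [wobate], [limupo]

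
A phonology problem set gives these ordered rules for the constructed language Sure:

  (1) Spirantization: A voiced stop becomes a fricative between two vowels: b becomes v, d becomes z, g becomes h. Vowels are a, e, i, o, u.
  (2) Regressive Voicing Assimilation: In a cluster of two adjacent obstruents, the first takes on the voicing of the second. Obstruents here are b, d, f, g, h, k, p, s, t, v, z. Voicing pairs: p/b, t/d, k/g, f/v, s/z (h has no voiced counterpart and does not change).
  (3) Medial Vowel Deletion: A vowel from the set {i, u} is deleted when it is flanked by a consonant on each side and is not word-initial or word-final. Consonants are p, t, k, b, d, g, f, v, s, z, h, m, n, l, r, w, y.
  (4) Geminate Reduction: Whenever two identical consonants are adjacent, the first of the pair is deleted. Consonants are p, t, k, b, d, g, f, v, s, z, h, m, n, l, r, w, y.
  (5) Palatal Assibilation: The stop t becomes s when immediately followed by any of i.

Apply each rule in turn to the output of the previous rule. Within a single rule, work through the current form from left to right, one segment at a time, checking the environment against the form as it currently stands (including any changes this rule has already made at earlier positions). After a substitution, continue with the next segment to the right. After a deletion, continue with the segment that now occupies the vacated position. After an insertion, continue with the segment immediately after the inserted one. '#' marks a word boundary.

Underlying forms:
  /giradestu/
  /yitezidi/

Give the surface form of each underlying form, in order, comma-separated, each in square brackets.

[grazestu], [ytezi]

/giradestu/:
  (1) Spirantization: [giradestu] → [girazestu]
  (2) Regressive Voicing Assimilation: no change — [girazestu]
  (3) Medial Vowel Deletion: [girazestu] → [grazestu]
  (4) Geminate Reduction: no change — [grazestu]
  (5) Palatal Assibilation: no change — [grazestu]
/yitezidi/:
  (1) Spirantization: [yitezidi] → [yitezizi]
  (2) Regressive Voicing Assimilation: no change — [yitezizi]
  (3) Medial Vowel Deletion: [yitezizi] → [ytezzi]
  (4) Geminate Reduction: [ytezzi] → [ytezi]
  (5) Palatal Assibilation: no change — [ytezi]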